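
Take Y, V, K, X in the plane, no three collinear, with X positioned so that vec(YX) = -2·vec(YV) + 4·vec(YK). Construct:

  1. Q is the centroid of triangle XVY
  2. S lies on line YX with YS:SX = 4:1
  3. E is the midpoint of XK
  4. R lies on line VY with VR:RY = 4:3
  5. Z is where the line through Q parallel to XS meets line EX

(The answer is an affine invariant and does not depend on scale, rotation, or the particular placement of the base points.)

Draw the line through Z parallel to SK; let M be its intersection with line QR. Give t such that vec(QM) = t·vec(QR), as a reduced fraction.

Choose coordinates Y = (0, 0), V = (1, 0), K = (0, 1), X = (-2, 4).
1. Q is the centroid of triangle XVY ⇒ Q = (-1/3, 4/3)
2. S lies on line YX with YS:SX = 4:1 ⇒ S = (-8/5, 16/5)
3. E is the midpoint of XK ⇒ E = (-1, 5/2)
4. R lies on line VY with VR:RY = 4:3 ⇒ R = (3/7, 0)
5. Z is where the line through Q parallel to XS meets line EX ⇒ Z = (-2/3, 2)
through Z parallel to SK: direction (8/5, -11/5); meets QR at M = (-8/9, 83/36)
M = Q + t·(R−Q) with t = -35/48

t = -35/48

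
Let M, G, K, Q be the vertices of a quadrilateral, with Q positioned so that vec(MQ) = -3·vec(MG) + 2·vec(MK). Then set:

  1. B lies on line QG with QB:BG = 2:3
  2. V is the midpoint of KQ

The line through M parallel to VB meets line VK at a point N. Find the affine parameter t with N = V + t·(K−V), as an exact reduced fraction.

t = 3/4

Work in coordinates with M = (0, 0), G = (1, 0), K = (0, 1), Q = (-3, 2).
1. B lies on line QG with QB:BG = 2:3 ⇒ B = (-7/5, 6/5)
2. V is the midpoint of KQ ⇒ V = (-3/2, 3/2)
through M parallel to VB: direction (1/10, -3/10); meets VK at N = (-3/8, 9/8)
N = V + t·(K−V) with t = 3/4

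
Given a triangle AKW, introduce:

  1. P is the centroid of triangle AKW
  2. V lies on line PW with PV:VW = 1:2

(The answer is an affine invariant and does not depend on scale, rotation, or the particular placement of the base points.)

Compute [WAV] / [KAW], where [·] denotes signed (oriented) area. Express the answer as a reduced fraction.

Set A = (0, 0), K = (1, 0), W = (0, 1); any affine frame gives the same invariant.
1. P is the centroid of triangle AKW ⇒ P = (1/3, 1/3)
2. V lies on line PW with PV:VW = 1:2 ⇒ V = (2/9, 5/9)
2·[WAV] = 2/9, 2·[KAW] = -1
[WAV]:[KAW] = 2/9:-1 = -2/9

[WAV]:[KAW] = -2/9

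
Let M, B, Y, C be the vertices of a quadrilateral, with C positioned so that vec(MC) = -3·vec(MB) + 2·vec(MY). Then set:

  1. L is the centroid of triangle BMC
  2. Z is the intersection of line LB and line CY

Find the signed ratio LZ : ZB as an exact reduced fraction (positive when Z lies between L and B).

LZ:ZB = -5/6

Choose coordinates M = (0, 0), B = (1, 0), Y = (0, 1), C = (-3, 2).
1. L is the centroid of triangle BMC ⇒ L = (-2/3, 2/3)
2. Z is the intersection of line LB and line CY ⇒ Z = (-9, 4)
Z = L + t·(B−L) with t = -5, so LZ:ZB = t:(1−t) = -5:6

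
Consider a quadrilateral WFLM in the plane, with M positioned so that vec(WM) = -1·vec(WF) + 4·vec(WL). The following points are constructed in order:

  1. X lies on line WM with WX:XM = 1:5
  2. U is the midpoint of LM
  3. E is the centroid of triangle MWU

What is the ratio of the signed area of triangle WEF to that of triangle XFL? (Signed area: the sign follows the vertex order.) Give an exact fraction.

Set W = (0, 0), F = (1, 0), L = (0, 1), M = (-1, 4); any affine frame gives the same invariant.
1. X lies on line WM with WX:XM = 1:5 ⇒ X = (-1/6, 2/3)
2. U is the midpoint of LM ⇒ U = (-1/2, 5/2)
3. E is the centroid of triangle MWU ⇒ E = (-1/2, 13/6)
2·[WEF] = -13/6, 2·[XFL] = 1/2
[WEF]:[XFL] = -13/6:1/2 = -13/3

[WEF]:[XFL] = -13/3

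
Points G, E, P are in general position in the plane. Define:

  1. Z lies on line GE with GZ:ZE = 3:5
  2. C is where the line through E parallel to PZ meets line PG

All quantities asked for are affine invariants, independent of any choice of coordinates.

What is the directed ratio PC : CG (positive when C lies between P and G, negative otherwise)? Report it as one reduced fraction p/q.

PC:CG = -5/8

Set G = (0, 0), E = (1, 0), P = (0, 1); any affine frame gives the same invariant.
1. Z lies on line GE with GZ:ZE = 3:5 ⇒ Z = (3/8, 0)
2. C is where the line through E parallel to PZ meets line PG ⇒ C = (0, 8/3)
C = P + t·(G−P) with t = -5/3, so PC:CG = t:(1−t) = -5/3:8/3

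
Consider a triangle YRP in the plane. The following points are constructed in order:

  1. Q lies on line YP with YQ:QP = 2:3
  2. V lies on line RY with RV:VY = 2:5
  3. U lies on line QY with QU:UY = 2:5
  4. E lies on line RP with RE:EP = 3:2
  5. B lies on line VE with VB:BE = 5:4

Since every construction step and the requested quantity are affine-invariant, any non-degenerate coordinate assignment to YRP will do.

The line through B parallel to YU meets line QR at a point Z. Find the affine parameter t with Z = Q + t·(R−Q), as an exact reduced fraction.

t = 34/63

Assign Y = (0, 0), R = (1, 0), P = (0, 1) — the answer is frame-independent, so this choice is without loss of generality.
1. Q lies on line YP with YQ:QP = 2:3 ⇒ Q = (0, 2/5)
2. V lies on line RY with RV:VY = 2:5 ⇒ V = (5/7, 0)
3. U lies on line QY with QU:UY = 2:5 ⇒ U = (0, 2/7)
4. E lies on line RP with RE:EP = 3:2 ⇒ E = (2/5, 3/5)
5. B lies on line VE with VB:BE = 5:4 ⇒ B = (34/63, 1/3)
through B parallel to YU: direction (0, 2/7); meets QR at Z = (34/63, 58/315)
Z = Q + t·(R−Q) with t = 34/63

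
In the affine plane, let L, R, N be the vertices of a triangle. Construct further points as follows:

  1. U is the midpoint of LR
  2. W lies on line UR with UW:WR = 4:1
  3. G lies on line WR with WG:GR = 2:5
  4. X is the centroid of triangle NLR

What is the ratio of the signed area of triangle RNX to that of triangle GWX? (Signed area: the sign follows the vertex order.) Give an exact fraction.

[RNX]:[GWX] = -35

Assign L = (0, 0), R = (1, 0), N = (0, 1) — the answer is frame-independent, so this choice is without loss of generality.
1. U is the midpoint of LR ⇒ U = (1/2, 0)
2. W lies on line UR with UW:WR = 4:1 ⇒ W = (9/10, 0)
3. G lies on line WR with WG:GR = 2:5 ⇒ G = (13/14, 0)
4. X is the centroid of triangle NLR ⇒ X = (1/3, 1/3)
2·[RNX] = 1/3, 2·[GWX] = -1/105
[RNX]:[GWX] = 1/3:-1/105 = -35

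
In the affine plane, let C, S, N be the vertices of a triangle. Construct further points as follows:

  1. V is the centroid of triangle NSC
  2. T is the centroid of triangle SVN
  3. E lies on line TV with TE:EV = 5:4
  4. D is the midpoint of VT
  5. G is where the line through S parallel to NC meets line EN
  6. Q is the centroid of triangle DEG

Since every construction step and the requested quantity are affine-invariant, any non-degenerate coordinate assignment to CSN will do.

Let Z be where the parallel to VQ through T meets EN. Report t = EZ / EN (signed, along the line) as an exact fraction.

t = 20/31

Choose coordinates C = (0, 0), S = (1, 0), N = (0, 1).
1. V is the centroid of triangle NSC ⇒ V = (1/3, 1/3)
2. T is the centroid of triangle SVN ⇒ T = (4/9, 4/9)
3. E lies on line TV with TE:EV = 5:4 ⇒ E = (31/81, 31/81)
4. D is the midpoint of VT ⇒ D = (7/18, 7/18)
5. G is where the line through S parallel to NC meets line EN ⇒ G = (1, -19/31)
6. Q is the centroid of triangle DEG ⇒ Q = (287/486, 797/15066)
through T parallel to VQ: direction (125/486, -4225/15066); meets EN at Z = (11/81, 1961/2511)
Z = E + t·(N−E) with t = 20/31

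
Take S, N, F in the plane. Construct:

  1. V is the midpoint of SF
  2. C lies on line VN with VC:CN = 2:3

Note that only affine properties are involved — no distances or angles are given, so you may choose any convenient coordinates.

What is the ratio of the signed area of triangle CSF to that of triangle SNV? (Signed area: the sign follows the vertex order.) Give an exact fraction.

[CSF]:[SNV] = -4/5

Set S = (0, 0), N = (1, 0), F = (0, 1); any affine frame gives the same invariant.
1. V is the midpoint of SF ⇒ V = (0, 1/2)
2. C lies on line VN with VC:CN = 2:3 ⇒ C = (2/5, 3/10)
2·[CSF] = -2/5, 2·[SNV] = 1/2
[CSF]:[SNV] = -2/5:1/2 = -4/5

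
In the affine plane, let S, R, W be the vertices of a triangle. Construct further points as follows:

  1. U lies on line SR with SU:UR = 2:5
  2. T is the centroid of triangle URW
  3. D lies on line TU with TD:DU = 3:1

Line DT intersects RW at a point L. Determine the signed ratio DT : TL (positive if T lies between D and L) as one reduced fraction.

DT:TL = 3/2

Choose coordinates S = (0, 0), R = (1, 0), W = (0, 1).
1. U lies on line SR with SU:UR = 2:5 ⇒ U = (2/7, 0)
2. T is the centroid of triangle URW ⇒ T = (3/7, 1/3)
3. D lies on line TU with TD:DU = 3:1 ⇒ D = (9/28, 1/12)
line DT meets RW at L = (1/2, 1/2)
T = D + t·(L−D) with t = 3/5, so DT:TL = 3/5:2/5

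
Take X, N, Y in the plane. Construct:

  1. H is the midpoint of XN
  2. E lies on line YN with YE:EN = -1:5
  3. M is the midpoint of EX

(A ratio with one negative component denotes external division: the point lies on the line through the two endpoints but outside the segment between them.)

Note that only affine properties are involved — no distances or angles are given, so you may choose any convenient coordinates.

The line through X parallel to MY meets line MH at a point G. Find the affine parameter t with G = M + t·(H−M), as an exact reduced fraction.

t = 2/5

Set X = (0, 0), N = (1, 0), Y = (0, 1); any affine frame gives the same invariant.
1. H is the midpoint of XN ⇒ H = (1/2, 0)
2. E lies on line YN with YE:EN = -1:5 ⇒ E = (-1/4, 5/4)
3. M is the midpoint of EX ⇒ M = (-1/8, 5/8)
through X parallel to MY: direction (1/8, 3/8); meets MH at G = (1/8, 3/8)
G = M + t·(H−M) with t = 2/5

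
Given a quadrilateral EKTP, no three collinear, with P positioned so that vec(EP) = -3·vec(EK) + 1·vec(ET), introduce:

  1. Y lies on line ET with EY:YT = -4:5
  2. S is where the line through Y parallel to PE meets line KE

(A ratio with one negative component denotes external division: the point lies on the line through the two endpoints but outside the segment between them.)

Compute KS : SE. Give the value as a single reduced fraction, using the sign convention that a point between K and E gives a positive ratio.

KS:SE = -13/12

Assign E = (0, 0), K = (1, 0), T = (0, 1), P = (-3, 1) — the answer is frame-independent, so this choice is without loss of generality.
1. Y lies on line ET with EY:YT = -4:5 ⇒ Y = (0, -4)
2. S is where the line through Y parallel to PE meets line KE ⇒ S = (-12, 0)
S = K + t·(E−K) with t = 13, so KS:SE = t:(1−t) = 13:-12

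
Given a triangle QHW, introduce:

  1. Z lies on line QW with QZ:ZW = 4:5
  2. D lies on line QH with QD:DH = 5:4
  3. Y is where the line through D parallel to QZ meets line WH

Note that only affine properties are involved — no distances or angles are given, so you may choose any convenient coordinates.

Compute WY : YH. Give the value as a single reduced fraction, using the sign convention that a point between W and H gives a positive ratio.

Set Q = (0, 0), H = (1, 0), W = (0, 1); any affine frame gives the same invariant.
1. Z lies on line QW with QZ:ZW = 4:5 ⇒ Z = (0, 4/9)
2. D lies on line QH with QD:DH = 5:4 ⇒ D = (5/9, 0)
3. Y is where the line through D parallel to QZ meets line WH ⇒ Y = (5/9, 4/9)
Y = W + t·(H−W) with t = 5/9, so WY:YH = t:(1−t) = 5/9:4/9

WY:YH = 5/4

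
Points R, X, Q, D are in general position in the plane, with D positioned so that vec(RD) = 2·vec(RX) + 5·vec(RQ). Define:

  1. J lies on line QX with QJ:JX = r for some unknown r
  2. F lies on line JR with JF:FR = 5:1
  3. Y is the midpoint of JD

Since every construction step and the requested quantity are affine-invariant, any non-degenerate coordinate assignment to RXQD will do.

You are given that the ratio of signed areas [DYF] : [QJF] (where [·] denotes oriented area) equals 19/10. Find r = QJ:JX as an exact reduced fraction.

Assign R = (0, 0), X = (1, 0), Q = (0, 1), D = (2, 5) — the answer is frame-independent, so this choice is without loss of generality.
1. With QJ:JX = r, write λ = r/(r+1) so J = Q + λ·(X−Q); J is affine-linear in λ
2. F lies on line JR with JF:FR = 5:1 ⇒ F is an affine combination of earlier points and hence also affine-linear in λ
3. Y is the midpoint of JD ⇒ Y is an affine combination of earlier points and hence also affine-linear in λ
Every point depending on J is an affine combination of J and λ-independent points, so each such coordinate is linear in λ; the λ² term in each signed area is a multiple of (X−Q)×(X−Q) = 0, so 2·[DYF] and 2·[QJF] are each linear in λ. Evaluating at λ=0 and λ=1:
  2·[DYF] = -35/12·λ + 5/6,   2·[QJF] = -5/6·λ
So [DYF]:[QJF] = (-35/12·λ + 5/6) / (-5/6·λ). Setting this equal to 19/10:
  -35/12·λ + 5/6 = 19/10·(-5/6·λ)  ⇒  λ = 5/8
Then r = λ/(1−λ) = (5/8)/(3/8) = 5/3. Check: with r = 5/3, J = (5/8, 3/8) and [DYF]:[QJF] = 19/10 as required.

r = 5/3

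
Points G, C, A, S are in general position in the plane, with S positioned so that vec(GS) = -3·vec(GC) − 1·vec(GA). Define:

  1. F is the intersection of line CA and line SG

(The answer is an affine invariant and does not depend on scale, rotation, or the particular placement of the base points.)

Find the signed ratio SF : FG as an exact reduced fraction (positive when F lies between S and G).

Work in coordinates with G = (0, 0), C = (1, 0), A = (0, 1), S = (-3, -1).
1. F is the intersection of line CA and line SG ⇒ F = (3/4, 1/4)
F = S + t·(G−S) with t = 5/4, so SF:FG = t:(1−t) = 5/4:-1/4

SF:FG = -5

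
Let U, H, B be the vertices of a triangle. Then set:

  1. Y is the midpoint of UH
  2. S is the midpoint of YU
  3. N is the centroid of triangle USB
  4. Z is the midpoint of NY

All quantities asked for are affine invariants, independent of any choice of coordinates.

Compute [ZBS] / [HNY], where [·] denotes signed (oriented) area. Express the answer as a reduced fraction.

[ZBS]:[HNY] = 1/2

Work in coordinates with U = (0, 0), H = (1, 0), B = (0, 1).
1. Y is the midpoint of UH ⇒ Y = (1/2, 0)
2. S is the midpoint of YU ⇒ S = (1/4, 0)
3. N is the centroid of triangle USB ⇒ N = (1/12, 1/3)
4. Z is the midpoint of NY ⇒ Z = (7/24, 1/6)
2·[ZBS] = 1/12, 2·[HNY] = 1/6
[ZBS]:[HNY] = 1/12:1/6 = 1/2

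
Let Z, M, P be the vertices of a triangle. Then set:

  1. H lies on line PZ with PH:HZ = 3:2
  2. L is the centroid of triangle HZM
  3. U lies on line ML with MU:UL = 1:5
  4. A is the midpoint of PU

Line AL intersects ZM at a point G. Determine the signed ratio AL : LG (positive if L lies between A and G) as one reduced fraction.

AL:LG = 17/6

Work in coordinates with Z = (0, 0), M = (1, 0), P = (0, 1).
1. H lies on line PZ with PH:HZ = 3:2 ⇒ H = (0, 2/5)
2. L is the centroid of triangle HZM ⇒ L = (1/3, 2/15)
3. U lies on line ML with MU:UL = 1:5 ⇒ U = (8/9, 1/45)
4. A is the midpoint of PU ⇒ A = (4/9, 23/45)
line AL meets ZM at G = (5/17, 0)
L = A + t·(G−A) with t = 17/23, so AL:LG = 17/23:6/23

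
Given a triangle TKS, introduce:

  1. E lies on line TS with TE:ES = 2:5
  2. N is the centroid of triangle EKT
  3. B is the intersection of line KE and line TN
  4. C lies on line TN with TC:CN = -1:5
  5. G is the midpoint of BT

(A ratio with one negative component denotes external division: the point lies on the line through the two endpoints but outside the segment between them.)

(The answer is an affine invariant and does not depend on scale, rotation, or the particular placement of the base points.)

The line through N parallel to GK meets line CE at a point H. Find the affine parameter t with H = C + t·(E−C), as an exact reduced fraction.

t = 1/2

Set T = (0, 0), K = (1, 0), S = (0, 1); any affine frame gives the same invariant.
1. E lies on line TS with TE:ES = 2:5 ⇒ E = (0, 2/7)
2. N is the centroid of triangle EKT ⇒ N = (1/3, 2/21)
3. B is the intersection of line KE and line TN ⇒ B = (1/2, 1/7)
4. C lies on line TN with TC:CN = -1:5 ⇒ C = (-1/12, -1/42)
5. G is the midpoint of BT ⇒ G = (1/4, 1/14)
through N parallel to GK: direction (3/4, -1/14); meets CE at H = (-1/24, 11/84)
H = C + t·(E−C) with t = 1/2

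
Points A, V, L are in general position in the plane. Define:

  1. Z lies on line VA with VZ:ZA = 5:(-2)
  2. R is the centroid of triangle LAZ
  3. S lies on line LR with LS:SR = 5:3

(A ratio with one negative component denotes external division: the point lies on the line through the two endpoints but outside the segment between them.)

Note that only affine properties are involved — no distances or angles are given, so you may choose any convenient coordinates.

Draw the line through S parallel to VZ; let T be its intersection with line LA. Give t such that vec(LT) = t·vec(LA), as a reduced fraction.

t = 5/12

Set A = (0, 0), V = (1, 0), L = (0, 1); any affine frame gives the same invariant.
1. Z lies on line VA with VZ:ZA = 5:(-2) ⇒ Z = (-2/3, 0)
2. R is the centroid of triangle LAZ ⇒ R = (-2/9, 1/3)
3. S lies on line LR with LS:SR = 5:3 ⇒ S = (-5/36, 7/12)
through S parallel to VZ: direction (-5/3, 0); meets LA at T = (0, 7/12)
T = L + t·(A−L) with t = 5/12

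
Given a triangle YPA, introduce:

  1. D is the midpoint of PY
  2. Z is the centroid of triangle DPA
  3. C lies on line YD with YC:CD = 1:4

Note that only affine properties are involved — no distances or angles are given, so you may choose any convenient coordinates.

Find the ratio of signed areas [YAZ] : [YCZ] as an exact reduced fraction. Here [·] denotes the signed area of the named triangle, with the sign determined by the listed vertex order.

Assign Y = (0, 0), P = (1, 0), A = (0, 1) — the answer is frame-independent, so this choice is without loss of generality.
1. D is the midpoint of PY ⇒ D = (1/2, 0)
2. Z is the centroid of triangle DPA ⇒ Z = (1/2, 1/3)
3. C lies on line YD with YC:CD = 1:4 ⇒ C = (1/10, 0)
2·[YAZ] = -1/2, 2·[YCZ] = 1/30
[YAZ]:[YCZ] = -1/2:1/30 = -15

[YAZ]:[YCZ] = -15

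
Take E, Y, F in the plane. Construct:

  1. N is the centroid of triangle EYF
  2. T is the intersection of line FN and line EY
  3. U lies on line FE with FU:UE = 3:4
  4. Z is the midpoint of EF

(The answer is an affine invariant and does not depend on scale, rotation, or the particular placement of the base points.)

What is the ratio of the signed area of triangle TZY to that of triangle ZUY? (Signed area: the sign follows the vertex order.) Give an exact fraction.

[TZY]:[ZUY] = 7/2

Assign E = (0, 0), Y = (1, 0), F = (0, 1) — the answer is frame-independent, so this choice is without loss of generality.
1. N is the centroid of triangle EYF ⇒ N = (1/3, 1/3)
2. T is the intersection of line FN and line EY ⇒ T = (1/2, 0)
3. U lies on line FE with FU:UE = 3:4 ⇒ U = (0, 4/7)
4. Z is the midpoint of EF ⇒ Z = (0, 1/2)
2·[TZY] = -1/4, 2·[ZUY] = -1/14
[TZY]:[ZUY] = -1/4:-1/14 = 7/2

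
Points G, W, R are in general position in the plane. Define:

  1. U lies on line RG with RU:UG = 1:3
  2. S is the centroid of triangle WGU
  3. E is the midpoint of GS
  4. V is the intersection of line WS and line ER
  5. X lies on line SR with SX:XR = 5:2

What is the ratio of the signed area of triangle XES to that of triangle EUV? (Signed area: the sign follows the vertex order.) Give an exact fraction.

Assign G = (0, 0), W = (1, 0), R = (0, 1) — the answer is frame-independent, so this choice is without loss of generality.
1. U lies on line RG with RU:UG = 1:3 ⇒ U = (0, 3/4)
2. S is the centroid of triangle WGU ⇒ S = (1/3, 1/4)
3. E is the midpoint of GS ⇒ E = (1/6, 1/8)
4. V is the intersection of line WS and line ER ⇒ V = (5/39, 17/52)
5. X lies on line SR with SX:XR = 5:2 ⇒ X = (2/21, 11/14)
2·[XES] = 5/42, 2·[EUV] = -1/104
[XES]:[EUV] = 5/42:-1/104 = -260/21

[XES]:[EUV] = -260/21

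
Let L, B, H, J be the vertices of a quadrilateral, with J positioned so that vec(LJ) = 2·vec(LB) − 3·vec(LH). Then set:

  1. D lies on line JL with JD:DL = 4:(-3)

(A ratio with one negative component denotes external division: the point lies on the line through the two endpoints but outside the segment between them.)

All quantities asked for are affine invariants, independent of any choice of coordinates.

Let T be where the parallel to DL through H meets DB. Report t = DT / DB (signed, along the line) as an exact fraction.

t = 2/3

Choose coordinates L = (0, 0), B = (1, 0), H = (0, 1), J = (2, -3).
1. D lies on line JL with JD:DL = 4:(-3) ⇒ D = (-6, 9)
through H parallel to DL: direction (6, -9); meets DB at T = (-4/3, 3)
T = D + t·(B−D) with t = 2/3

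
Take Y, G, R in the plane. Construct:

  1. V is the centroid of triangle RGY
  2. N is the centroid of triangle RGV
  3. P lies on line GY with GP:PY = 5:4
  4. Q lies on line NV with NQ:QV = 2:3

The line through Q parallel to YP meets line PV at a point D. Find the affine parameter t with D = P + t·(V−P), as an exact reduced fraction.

Choose coordinates Y = (0, 0), G = (1, 0), R = (0, 1).
1. V is the centroid of triangle RGY ⇒ V = (1/3, 1/3)
2. N is the centroid of triangle RGV ⇒ N = (4/9, 4/9)
3. P lies on line GY with GP:PY = 5:4 ⇒ P = (4/9, 0)
4. Q lies on line NV with NQ:QV = 2:3 ⇒ Q = (2/5, 2/5)
through Q parallel to YP: direction (4/9, 0); meets PV at D = (14/45, 2/5)
D = P + t·(V−P) with t = 6/5

t = 6/5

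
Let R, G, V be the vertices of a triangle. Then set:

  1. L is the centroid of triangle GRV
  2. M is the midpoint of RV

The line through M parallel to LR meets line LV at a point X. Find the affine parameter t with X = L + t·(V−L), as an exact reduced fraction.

Choose coordinates R = (0, 0), G = (1, 0), V = (0, 1).
1. L is the centroid of triangle GRV ⇒ L = (1/3, 1/3)
2. M is the midpoint of RV ⇒ M = (0, 1/2)
through M parallel to LR: direction (-1/3, -1/3); meets LV at X = (1/6, 2/3)
X = L + t·(V−L) with t = 1/2

t = 1/2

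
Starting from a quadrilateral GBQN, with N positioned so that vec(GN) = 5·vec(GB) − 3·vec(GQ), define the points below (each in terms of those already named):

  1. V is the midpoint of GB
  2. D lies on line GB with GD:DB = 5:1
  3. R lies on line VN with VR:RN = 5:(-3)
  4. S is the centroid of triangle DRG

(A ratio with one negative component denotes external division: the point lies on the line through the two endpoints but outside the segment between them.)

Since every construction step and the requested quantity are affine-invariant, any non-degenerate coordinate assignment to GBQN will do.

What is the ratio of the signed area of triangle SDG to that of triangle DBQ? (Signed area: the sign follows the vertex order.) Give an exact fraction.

Choose coordinates G = (0, 0), B = (1, 0), Q = (0, 1), N = (5, -3).
1. V is the midpoint of GB ⇒ V = (1/2, 0)
2. D lies on line GB with GD:DB = 5:1 ⇒ D = (5/6, 0)
3. R lies on line VN with VR:RN = 5:(-3) ⇒ R = (47/4, -15/2)
4. S is the centroid of triangle DRG ⇒ S = (151/36, -5/2)
2·[SDG] = 25/12, 2·[DBQ] = 1/6
[SDG]:[DBQ] = 25/12:1/6 = 25/2

[SDG]:[DBQ] = 25/2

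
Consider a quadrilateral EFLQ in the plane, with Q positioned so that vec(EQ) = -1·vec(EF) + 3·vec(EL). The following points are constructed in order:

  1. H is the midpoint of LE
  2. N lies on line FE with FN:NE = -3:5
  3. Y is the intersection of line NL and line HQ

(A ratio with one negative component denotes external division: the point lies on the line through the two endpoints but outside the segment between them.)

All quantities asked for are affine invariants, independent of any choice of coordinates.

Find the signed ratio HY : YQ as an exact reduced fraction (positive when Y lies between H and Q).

HY:YQ = 5/16

Work in coordinates with E = (0, 0), F = (1, 0), L = (0, 1), Q = (-1, 3).
1. H is the midpoint of LE ⇒ H = (0, 1/2)
2. N lies on line FE with FN:NE = -3:5 ⇒ N = (5/2, 0)
3. Y is the intersection of line NL and line HQ ⇒ Y = (-5/21, 23/21)
Y = H + t·(Q−H) with t = 5/21, so HY:YQ = t:(1−t) = 5/21:16/21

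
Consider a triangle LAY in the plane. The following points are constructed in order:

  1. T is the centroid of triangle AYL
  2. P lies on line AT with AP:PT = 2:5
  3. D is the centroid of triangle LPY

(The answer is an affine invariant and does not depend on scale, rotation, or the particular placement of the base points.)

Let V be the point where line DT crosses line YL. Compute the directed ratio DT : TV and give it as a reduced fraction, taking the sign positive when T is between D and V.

DT:TV = -4/21

Assign L = (0, 0), A = (1, 0), Y = (0, 1) — the answer is frame-independent, so this choice is without loss of generality.
1. T is the centroid of triangle AYL ⇒ T = (1/3, 1/3)
2. P lies on line AT with AP:PT = 2:5 ⇒ P = (17/21, 2/21)
3. D is the centroid of triangle LPY ⇒ D = (17/63, 23/63)
line DT meets YL at V = (0, 1/2)
T = D + t·(V−D) with t = -4/17, so DT:TV = -4/17:21/17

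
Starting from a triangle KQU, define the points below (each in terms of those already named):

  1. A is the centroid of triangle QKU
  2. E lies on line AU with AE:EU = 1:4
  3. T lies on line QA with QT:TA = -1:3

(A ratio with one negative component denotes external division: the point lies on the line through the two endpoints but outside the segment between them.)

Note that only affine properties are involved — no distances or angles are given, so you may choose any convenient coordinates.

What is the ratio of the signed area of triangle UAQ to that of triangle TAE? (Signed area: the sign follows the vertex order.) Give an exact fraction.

Work in coordinates with K = (0, 0), Q = (1, 0), U = (0, 1).
1. A is the centroid of triangle QKU ⇒ A = (1/3, 1/3)
2. E lies on line AU with AE:EU = 1:4 ⇒ E = (4/15, 7/15)
3. T lies on line QA with QT:TA = -1:3 ⇒ T = (4/3, -1/6)
2·[UAQ] = 1/3, 2·[TAE] = -1/10
[UAQ]:[TAE] = 1/3:-1/10 = -10/3

[UAQ]:[TAE] = -10/3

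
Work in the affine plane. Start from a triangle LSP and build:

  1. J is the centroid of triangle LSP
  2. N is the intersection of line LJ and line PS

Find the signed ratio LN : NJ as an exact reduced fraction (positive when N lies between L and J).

LN:NJ = -3

Assign L = (0, 0), S = (1, 0), P = (0, 1) — the answer is frame-independent, so this choice is without loss of generality.
1. J is the centroid of triangle LSP ⇒ J = (1/3, 1/3)
2. N is the intersection of line LJ and line PS ⇒ N = (1/2, 1/2)
N = L + t·(J−L) with t = 3/2, so LN:NJ = t:(1−t) = 3/2:-1/2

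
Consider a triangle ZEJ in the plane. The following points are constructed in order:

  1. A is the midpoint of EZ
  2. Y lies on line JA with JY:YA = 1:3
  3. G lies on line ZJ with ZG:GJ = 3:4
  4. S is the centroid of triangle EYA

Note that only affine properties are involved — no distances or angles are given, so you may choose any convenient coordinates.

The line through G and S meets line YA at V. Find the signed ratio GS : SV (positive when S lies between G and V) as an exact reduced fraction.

Assign Z = (0, 0), E = (1, 0), J = (0, 1) — the answer is frame-independent, so this choice is without loss of generality.
1. A is the midpoint of EZ ⇒ A = (1/2, 0)
2. Y lies on line JA with JY:YA = 1:3 ⇒ Y = (1/8, 3/4)
3. G lies on line ZJ with ZG:GJ = 3:4 ⇒ G = (0, 3/7)
4. S is the centroid of triangle EYA ⇒ S = (13/24, 1/4)
line GS meets YA at V = (13/38, 6/19)
S = G + t·(V−G) with t = 19/12, so GS:SV = 19/12:-7/12

GS:SV = -19/7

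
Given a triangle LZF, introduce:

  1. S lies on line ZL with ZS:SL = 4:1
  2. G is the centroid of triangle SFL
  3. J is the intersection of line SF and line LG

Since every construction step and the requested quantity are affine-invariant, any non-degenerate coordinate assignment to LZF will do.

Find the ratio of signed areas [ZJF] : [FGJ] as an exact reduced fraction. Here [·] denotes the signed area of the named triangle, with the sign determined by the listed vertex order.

Choose coordinates L = (0, 0), Z = (1, 0), F = (0, 1).
1. S lies on line ZL with ZS:SL = 4:1 ⇒ S = (1/5, 0)
2. G is the centroid of triangle SFL ⇒ G = (1/15, 1/3)
3. J is the intersection of line SF and line LG ⇒ J = (1/10, 1/2)
2·[ZJF] = -2/5, 2·[FGJ] = 1/30
[ZJF]:[FGJ] = -2/5:1/30 = -12

[ZJF]:[FGJ] = -12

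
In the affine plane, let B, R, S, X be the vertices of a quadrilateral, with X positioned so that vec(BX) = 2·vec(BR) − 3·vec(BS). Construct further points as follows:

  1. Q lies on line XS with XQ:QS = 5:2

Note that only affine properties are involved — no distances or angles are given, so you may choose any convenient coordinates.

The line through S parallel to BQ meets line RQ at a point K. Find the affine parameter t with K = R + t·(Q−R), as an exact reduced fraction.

Assign B = (0, 0), R = (1, 0), S = (0, 1), X = (2, -3) — the answer is frame-independent, so this choice is without loss of generality.
1. Q lies on line XS with XQ:QS = 5:2 ⇒ Q = (4/7, -1/7)
through S parallel to BQ: direction (4/7, -1/7); meets RQ at K = (16/7, 3/7)
K = R + t·(Q−R) with t = -3

t = -3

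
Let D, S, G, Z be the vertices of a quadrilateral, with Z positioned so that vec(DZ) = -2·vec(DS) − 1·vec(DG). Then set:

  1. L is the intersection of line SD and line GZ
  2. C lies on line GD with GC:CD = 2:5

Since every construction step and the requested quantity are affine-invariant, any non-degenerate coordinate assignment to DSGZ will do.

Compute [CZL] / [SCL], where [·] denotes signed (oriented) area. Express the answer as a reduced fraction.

[CZL]:[SCL] = -1/5

Choose coordinates D = (0, 0), S = (1, 0), G = (0, 1), Z = (-2, -1).
1. L is the intersection of line SD and line GZ ⇒ L = (-1, 0)
2. C lies on line GD with GC:CD = 2:5 ⇒ C = (0, 5/7)
2·[CZL] = -2/7, 2·[SCL] = 10/7
[CZL]:[SCL] = -2/7:10/7 = -1/5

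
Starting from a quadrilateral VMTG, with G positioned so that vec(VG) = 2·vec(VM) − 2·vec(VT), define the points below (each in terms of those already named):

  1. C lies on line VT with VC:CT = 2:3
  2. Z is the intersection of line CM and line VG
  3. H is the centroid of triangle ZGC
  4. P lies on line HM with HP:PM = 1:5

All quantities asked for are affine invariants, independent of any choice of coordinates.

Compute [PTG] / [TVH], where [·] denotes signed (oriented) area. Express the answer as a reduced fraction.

[PTG]:[TVH] = -49/24

Work in coordinates with V = (0, 0), M = (1, 0), T = (0, 1), G = (2, -2).
1. C lies on line VT with VC:CT = 2:3 ⇒ C = (0, 2/5)
2. Z is the intersection of line CM and line VG ⇒ Z = (-2/3, 2/3)
3. H is the centroid of triangle ZGC ⇒ H = (4/9, -14/45)
4. P lies on line HM with HP:PM = 1:5 ⇒ P = (29/54, -7/27)
2·[PTG] = -49/54, 2·[TVH] = 4/9
[PTG]:[TVH] = -49/54:4/9 = -49/24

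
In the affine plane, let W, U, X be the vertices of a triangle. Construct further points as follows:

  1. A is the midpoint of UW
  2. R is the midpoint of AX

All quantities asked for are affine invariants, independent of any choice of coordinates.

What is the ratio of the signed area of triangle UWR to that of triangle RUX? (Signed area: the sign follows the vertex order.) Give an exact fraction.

Work in coordinates with W = (0, 0), U = (1, 0), X = (0, 1).
1. A is the midpoint of UW ⇒ A = (1/2, 0)
2. R is the midpoint of AX ⇒ R = (1/4, 1/2)
2·[UWR] = -1/2, 2·[RUX] = 1/4
[UWR]:[RUX] = -1/2:1/4 = -2

[UWR]:[RUX] = -2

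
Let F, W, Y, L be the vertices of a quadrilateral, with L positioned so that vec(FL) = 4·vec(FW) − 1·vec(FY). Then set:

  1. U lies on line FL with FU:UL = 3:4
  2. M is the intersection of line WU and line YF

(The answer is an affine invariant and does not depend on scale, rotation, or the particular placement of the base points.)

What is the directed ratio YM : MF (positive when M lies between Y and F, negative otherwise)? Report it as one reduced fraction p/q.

YM:MF = 2/3

Choose coordinates F = (0, 0), W = (1, 0), Y = (0, 1), L = (4, -1).
1. U lies on line FL with FU:UL = 3:4 ⇒ U = (12/7, -3/7)
2. M is the intersection of line WU and line YF ⇒ M = (0, 3/5)
M = Y + t·(F−Y) with t = 2/5, so YM:MF = t:(1−t) = 2/5:3/5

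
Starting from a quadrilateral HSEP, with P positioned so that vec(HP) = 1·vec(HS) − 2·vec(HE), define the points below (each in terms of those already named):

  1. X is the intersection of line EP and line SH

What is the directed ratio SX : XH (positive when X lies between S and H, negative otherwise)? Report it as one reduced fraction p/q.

Work in coordinates with H = (0, 0), S = (1, 0), E = (0, 1), P = (1, -2).
1. X is the intersection of line EP and line SH ⇒ X = (1/3, 0)
X = S + t·(H−S) with t = 2/3, so SX:XH = t:(1−t) = 2/3:1/3

SX:XH = 2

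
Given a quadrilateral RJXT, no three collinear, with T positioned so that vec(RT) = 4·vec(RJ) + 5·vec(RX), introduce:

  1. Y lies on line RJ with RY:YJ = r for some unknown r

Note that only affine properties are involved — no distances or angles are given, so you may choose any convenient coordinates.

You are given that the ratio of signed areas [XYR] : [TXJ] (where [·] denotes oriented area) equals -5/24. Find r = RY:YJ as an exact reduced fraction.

r = -5/2

Work in coordinates with R = (0, 0), J = (1, 0), X = (0, 1), T = (4, 5).
1. With RY:YJ = r, write λ = r/(r+1) so Y = R + λ·(J−R); Y is affine-linear in λ
Every point depending on Y is an affine combination of Y and λ-independent points, so each such coordinate is linear in λ; the λ² term in each signed area is a multiple of (J−R)×(J−R) = 0, so 2·[XYR] and 2·[TXJ] are each linear in λ. Evaluating at λ=0 and λ=1:
  2·[XYR] = −λ,   2·[TXJ] = 8
So [XYR]:[TXJ] = (−λ) / (8). Setting this equal to -5/24:
  −λ = -5/24·(8)  ⇒  λ = 5/3
Then r = λ/(1−λ) = (5/3)/(-2/3) = -5/2. Check: with r = -5/2, Y = (5/3, 0) and [XYR]:[TXJ] = -5/24 as required.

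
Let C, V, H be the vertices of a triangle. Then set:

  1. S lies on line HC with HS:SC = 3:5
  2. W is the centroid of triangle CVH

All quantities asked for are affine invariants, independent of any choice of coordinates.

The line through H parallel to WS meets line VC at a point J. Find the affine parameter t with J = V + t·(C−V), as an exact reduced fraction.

Set C = (0, 0), V = (1, 0), H = (0, 1); any affine frame gives the same invariant.
1. S lies on line HC with HS:SC = 3:5 ⇒ S = (0, 5/8)
2. W is the centroid of triangle CVH ⇒ W = (1/3, 1/3)
through H parallel to WS: direction (-1/3, 7/24); meets VC at J = (8/7, 0)
J = V + t·(C−V) with t = -1/7

t = -1/7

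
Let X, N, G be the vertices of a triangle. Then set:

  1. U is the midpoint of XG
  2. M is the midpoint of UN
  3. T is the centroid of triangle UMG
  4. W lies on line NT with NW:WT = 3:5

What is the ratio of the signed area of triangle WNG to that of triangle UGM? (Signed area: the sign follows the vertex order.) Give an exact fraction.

Assign X = (0, 0), N = (1, 0), G = (0, 1) — the answer is frame-independent, so this choice is without loss of generality.
1. U is the midpoint of XG ⇒ U = (0, 1/2)
2. M is the midpoint of UN ⇒ M = (1/2, 1/4)
3. T is the centroid of triangle UMG ⇒ T = (1/6, 7/12)
4. W lies on line NT with NW:WT = 3:5 ⇒ W = (11/16, 7/32)
2·[WNG] = 3/32, 2·[UGM] = -1/4
[WNG]:[UGM] = 3/32:-1/4 = -3/8

[WNG]:[UGM] = -3/8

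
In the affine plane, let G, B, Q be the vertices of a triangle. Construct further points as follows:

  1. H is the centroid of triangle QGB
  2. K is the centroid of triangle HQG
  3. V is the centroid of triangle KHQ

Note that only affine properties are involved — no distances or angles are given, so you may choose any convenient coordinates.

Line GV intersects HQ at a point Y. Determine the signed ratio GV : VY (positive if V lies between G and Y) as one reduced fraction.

GV:VY = 8

Choose coordinates G = (0, 0), B = (1, 0), Q = (0, 1).
1. H is the centroid of triangle QGB ⇒ H = (1/3, 1/3)
2. K is the centroid of triangle HQG ⇒ K = (1/9, 4/9)
3. V is the centroid of triangle KHQ ⇒ V = (4/27, 16/27)
line GV meets HQ at Y = (1/6, 2/3)
V = G + t·(Y−G) with t = 8/9, so GV:VY = 8/9:1/9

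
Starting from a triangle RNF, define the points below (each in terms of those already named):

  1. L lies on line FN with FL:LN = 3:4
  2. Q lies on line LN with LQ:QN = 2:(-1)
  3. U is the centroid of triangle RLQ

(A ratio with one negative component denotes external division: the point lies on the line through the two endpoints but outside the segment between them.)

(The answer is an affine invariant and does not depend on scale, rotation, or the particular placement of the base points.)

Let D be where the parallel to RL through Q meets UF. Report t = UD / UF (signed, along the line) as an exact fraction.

Work in coordinates with R = (0, 0), N = (1, 0), F = (0, 1).
1. L lies on line FN with FL:LN = 3:4 ⇒ L = (3/7, 4/7)
2. Q lies on line LN with LQ:QN = 2:(-1) ⇒ Q = (11/7, -4/7)
3. U is the centroid of triangle RLQ ⇒ U = (2/3, 0)
through Q parallel to RL: direction (3/7, 4/7); meets UF at D = (22/17, -16/17)
D = U + t·(F−U) with t = -16/17

t = -16/17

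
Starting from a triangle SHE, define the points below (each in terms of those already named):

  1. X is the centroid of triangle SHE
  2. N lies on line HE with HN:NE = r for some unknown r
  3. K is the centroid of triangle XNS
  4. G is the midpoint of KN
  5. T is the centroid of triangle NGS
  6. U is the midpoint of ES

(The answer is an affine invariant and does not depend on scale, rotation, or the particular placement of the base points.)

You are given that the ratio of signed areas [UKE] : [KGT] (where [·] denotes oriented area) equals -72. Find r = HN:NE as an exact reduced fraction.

Choose coordinates S = (0, 0), H = (1, 0), E = (0, 1).
1. X is the centroid of triangle SHE ⇒ X = (1/3, 1/3)
2. With HN:NE = r, write λ = r/(r+1) so N = H + λ·(E−H); N is affine-linear in λ
3. K is the centroid of triangle XNS ⇒ K is an affine combination of earlier points and hence also affine-linear in λ
4. G is the midpoint of KN ⇒ G is an affine combination of earlier points and hence also affine-linear in λ
5. T is the centroid of triangle NGS ⇒ T is an affine combination of earlier points and hence also affine-linear in λ
6. U is the midpoint of ES ⇒ U = (0, 1/2)
Every point depending on N is an affine combination of N and λ-independent points, so each such coordinate is linear in λ; the λ² term in each signed area is a multiple of (E−H)×(E−H) = 0, so 2·[UKE] and 2·[KGT] are each linear in λ. Evaluating at λ=0 and λ=1:
  2·[UKE] = -1/6·λ + 2/9,   2·[KGT] = 1/27·λ − 1/54
So [UKE]:[KGT] = (-1/6·λ + 2/9) / (1/27·λ − 1/54). Setting this equal to -72:
  -1/6·λ + 2/9 = -72·(1/27·λ − 1/54)  ⇒  λ = 4/9
Then r = λ/(1−λ) = (4/9)/(5/9) = 4/5. Check: with r = 4/5, N = (5/9, 4/9) and [UKE]:[KGT] = -72 as required.

r = 4/5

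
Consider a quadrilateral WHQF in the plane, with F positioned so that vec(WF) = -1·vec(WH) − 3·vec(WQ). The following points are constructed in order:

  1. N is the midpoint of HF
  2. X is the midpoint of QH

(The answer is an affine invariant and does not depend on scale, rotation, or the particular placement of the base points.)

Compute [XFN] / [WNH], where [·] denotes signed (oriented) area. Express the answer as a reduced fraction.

Work in coordinates with W = (0, 0), H = (1, 0), Q = (0, 1), F = (-1, -3).
1. N is the midpoint of HF ⇒ N = (0, -3/2)
2. X is the midpoint of QH ⇒ X = (1/2, 1/2)
2·[XFN] = 5/4, 2·[WNH] = 3/2
[XFN]:[WNH] = 5/4:3/2 = 5/6

[XFN]:[WNH] = 5/6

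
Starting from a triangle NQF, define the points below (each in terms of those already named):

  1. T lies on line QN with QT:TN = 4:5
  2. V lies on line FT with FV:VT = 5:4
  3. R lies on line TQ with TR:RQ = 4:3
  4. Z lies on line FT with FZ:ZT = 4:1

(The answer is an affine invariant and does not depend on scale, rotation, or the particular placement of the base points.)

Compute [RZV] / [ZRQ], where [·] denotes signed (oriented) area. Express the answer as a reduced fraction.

[RZV]:[ZRQ] = -44/27

Assign N = (0, 0), Q = (1, 0), F = (0, 1) — the answer is frame-independent, so this choice is without loss of generality.
1. T lies on line QN with QT:TN = 4:5 ⇒ T = (5/9, 0)
2. V lies on line FT with FV:VT = 5:4 ⇒ V = (25/81, 4/9)
3. R lies on line TQ with TR:RQ = 4:3 ⇒ R = (17/21, 0)
4. Z lies on line FT with FZ:ZT = 4:1 ⇒ Z = (4/9, 1/5)
2·[RZV] = -176/2835, 2·[ZRQ] = 4/105
[RZV]:[ZRQ] = -176/2835:4/105 = -44/27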